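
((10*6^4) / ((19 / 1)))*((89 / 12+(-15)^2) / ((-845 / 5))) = -3012120 / 3211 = -938.06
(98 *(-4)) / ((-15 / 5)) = 392 / 3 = 130.67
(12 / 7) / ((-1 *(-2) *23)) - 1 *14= -2248 / 161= -13.96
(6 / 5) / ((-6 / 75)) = -15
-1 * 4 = -4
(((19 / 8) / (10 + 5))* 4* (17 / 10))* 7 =2261 / 300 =7.54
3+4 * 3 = 15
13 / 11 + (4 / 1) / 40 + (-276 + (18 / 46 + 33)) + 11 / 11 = -608027 / 2530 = -240.33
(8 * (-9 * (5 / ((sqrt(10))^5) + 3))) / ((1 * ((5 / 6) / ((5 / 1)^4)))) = -162000-270 * sqrt(10) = -162853.81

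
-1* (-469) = 469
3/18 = 1/6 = 0.17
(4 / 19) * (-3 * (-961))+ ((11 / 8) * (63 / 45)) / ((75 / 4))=8650463 / 14250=607.05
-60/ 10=-6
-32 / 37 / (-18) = 16 / 333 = 0.05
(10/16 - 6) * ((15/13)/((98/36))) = -5805/2548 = -2.28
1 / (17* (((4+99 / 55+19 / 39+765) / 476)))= 5460 / 150401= 0.04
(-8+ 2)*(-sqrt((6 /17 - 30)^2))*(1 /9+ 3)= 9408 /17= 553.41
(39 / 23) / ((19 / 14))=546 / 437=1.25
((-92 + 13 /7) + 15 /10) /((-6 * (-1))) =-14.77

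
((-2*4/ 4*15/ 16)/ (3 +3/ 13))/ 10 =-13/ 224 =-0.06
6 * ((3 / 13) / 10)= 9 / 65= 0.14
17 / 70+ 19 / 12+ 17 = 7907 / 420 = 18.83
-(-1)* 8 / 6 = 4 / 3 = 1.33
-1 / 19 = -0.05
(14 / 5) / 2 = 7 / 5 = 1.40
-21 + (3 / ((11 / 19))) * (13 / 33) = -2294 / 121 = -18.96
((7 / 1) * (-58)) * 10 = -4060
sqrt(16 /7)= 4*sqrt(7) /7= 1.51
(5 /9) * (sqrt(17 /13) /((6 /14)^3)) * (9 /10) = 343 * sqrt(221) /702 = 7.26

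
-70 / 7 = -10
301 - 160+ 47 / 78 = 11045 / 78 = 141.60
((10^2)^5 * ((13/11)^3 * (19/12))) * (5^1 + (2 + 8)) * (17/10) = 887038750000000/1331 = 666445341848.23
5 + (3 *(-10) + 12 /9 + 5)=-56 /3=-18.67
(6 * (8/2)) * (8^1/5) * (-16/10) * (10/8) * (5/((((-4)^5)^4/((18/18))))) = -3/8589934592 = -0.00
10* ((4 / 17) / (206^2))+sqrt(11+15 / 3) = 721422 / 180353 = 4.00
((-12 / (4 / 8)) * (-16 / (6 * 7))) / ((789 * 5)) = 64 / 27615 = 0.00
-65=-65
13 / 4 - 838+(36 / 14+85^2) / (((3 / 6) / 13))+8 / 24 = 15714925 / 84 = 187082.44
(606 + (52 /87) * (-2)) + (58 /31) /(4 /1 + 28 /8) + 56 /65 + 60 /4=620.92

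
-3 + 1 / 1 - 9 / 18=-5 / 2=-2.50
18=18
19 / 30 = 0.63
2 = 2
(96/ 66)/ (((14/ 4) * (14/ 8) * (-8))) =-16/ 539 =-0.03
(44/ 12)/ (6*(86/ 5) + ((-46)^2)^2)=55/ 67163388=0.00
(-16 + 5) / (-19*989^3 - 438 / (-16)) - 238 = -238.00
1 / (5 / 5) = 1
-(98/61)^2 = -9604/3721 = -2.58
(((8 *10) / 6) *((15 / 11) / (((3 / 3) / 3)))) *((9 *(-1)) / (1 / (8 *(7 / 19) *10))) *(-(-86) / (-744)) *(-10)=-108360000 / 6479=-16724.80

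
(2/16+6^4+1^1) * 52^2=3507426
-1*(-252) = 252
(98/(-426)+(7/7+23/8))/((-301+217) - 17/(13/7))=-80743/2063544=-0.04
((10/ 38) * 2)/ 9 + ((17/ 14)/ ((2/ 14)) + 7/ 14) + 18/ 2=3088/ 171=18.06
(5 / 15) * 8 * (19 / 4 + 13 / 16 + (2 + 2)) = 51 / 2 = 25.50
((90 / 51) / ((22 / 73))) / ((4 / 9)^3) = 798255 / 11968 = 66.70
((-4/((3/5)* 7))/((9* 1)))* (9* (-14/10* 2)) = 8/3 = 2.67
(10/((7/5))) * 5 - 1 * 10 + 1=187/7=26.71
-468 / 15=-156 / 5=-31.20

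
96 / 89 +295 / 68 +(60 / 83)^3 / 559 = 10479702542539 / 1934394302516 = 5.42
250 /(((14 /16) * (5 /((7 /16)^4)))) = 8575 /4096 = 2.09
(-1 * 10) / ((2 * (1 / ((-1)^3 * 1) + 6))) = -1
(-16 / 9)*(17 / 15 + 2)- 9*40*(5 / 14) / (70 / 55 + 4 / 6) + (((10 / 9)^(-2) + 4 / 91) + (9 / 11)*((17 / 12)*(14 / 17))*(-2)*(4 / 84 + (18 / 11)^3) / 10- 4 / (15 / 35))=-1168256838187 / 14389174800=-81.19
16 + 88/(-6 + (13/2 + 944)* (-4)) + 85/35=8761/476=18.41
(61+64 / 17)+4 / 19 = 20987 / 323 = 64.98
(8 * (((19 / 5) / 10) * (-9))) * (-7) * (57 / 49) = 38988 / 175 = 222.79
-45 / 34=-1.32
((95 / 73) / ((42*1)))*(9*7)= 285 / 146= 1.95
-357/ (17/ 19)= -399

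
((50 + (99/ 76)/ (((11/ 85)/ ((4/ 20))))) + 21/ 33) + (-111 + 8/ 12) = -144671/ 2508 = -57.68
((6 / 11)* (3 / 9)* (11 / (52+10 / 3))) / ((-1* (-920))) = 3 / 76360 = 0.00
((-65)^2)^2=17850625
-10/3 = -3.33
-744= -744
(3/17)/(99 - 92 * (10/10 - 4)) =1/2125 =0.00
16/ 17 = 0.94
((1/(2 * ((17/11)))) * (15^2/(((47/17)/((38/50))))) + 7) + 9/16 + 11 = 29007/752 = 38.57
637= 637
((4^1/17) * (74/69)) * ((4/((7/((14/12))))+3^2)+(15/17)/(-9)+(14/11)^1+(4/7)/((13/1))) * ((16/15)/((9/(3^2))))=2631823616/898242345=2.93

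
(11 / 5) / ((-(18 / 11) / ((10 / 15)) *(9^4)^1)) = -121 / 885735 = -0.00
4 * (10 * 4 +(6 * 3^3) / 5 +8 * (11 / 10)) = 1624 / 5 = 324.80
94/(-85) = -94/85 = -1.11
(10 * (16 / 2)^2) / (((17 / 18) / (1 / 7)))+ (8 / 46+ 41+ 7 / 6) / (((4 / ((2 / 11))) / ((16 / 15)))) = 133936468 / 1354815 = 98.86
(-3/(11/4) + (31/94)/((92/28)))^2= 554932249/565583524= 0.98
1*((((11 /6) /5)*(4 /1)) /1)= 22 /15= 1.47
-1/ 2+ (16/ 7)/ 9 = -31/ 126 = -0.25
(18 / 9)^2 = 4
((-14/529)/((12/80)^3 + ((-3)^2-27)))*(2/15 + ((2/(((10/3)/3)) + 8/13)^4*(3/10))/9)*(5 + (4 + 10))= 5779441166912/163144109942775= 0.04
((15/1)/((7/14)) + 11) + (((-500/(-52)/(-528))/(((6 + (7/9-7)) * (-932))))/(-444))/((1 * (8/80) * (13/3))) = 41.00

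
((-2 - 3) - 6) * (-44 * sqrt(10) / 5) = 484 * sqrt(10) / 5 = 306.11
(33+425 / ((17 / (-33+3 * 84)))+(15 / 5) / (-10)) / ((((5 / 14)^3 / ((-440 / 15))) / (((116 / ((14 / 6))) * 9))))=-1586826707.56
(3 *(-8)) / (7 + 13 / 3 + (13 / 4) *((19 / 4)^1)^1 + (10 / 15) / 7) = -896 / 1003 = -0.89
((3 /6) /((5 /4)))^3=8 /125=0.06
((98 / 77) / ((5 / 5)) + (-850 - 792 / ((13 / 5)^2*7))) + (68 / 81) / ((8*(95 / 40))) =-17331776348 / 20027007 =-865.42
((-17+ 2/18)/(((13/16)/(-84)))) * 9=15714.46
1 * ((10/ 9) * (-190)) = -1900/ 9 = -211.11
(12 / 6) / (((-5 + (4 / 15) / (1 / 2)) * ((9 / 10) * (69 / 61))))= -6100 / 13869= -0.44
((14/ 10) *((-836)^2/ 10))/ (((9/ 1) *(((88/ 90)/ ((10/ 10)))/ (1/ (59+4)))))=7942/ 45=176.49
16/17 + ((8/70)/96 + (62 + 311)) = 5339897/14280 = 373.94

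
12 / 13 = 0.92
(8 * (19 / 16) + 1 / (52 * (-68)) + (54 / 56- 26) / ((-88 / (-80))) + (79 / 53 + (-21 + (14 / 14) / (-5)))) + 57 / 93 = -72372372411 / 2236714480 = -32.36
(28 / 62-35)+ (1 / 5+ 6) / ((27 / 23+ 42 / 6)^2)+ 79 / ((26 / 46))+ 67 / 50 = 37978380057 / 356090800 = 106.65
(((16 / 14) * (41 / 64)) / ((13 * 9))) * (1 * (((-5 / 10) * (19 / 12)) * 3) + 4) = 41 / 4032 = 0.01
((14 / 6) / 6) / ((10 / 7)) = 49 / 180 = 0.27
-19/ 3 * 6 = -38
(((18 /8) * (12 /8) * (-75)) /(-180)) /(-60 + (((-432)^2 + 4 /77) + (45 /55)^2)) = 38115 /5056650208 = 0.00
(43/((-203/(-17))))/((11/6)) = 4386/2233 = 1.96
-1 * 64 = -64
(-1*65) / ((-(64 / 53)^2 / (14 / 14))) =182585 / 4096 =44.58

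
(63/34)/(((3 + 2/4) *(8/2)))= 9/68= 0.13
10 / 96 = 5 / 48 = 0.10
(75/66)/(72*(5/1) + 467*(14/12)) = 0.00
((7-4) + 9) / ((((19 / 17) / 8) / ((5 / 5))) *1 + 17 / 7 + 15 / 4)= 3808 / 2005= 1.90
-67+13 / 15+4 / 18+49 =-16.91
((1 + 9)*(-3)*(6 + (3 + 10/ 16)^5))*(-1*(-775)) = -240727675125/ 16384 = -14692851.26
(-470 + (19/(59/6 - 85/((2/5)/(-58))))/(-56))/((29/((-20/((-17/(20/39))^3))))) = -38958339880000/4378457708803269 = -0.01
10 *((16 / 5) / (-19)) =-32 / 19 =-1.68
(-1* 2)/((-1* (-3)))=-2/3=-0.67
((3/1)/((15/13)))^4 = 28561/625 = 45.70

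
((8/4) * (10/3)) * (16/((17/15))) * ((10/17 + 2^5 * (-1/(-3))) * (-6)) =-1836800/289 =-6355.71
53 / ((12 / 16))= 212 / 3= 70.67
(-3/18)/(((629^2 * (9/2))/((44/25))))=-0.00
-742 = -742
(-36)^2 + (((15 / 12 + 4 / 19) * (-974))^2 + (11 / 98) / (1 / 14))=20468230595 / 10108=2024953.56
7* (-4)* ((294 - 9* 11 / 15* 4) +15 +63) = -48384 / 5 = -9676.80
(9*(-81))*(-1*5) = 3645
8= 8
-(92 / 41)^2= -8464 / 1681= -5.04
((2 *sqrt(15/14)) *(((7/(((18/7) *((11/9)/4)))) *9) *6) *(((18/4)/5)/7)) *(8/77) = 3888 *sqrt(210)/4235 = 13.30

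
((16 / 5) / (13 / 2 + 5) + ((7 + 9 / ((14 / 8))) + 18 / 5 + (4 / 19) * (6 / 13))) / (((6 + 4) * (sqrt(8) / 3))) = 9614637 * sqrt(2) / 7953400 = 1.71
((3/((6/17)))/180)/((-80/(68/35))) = -289/252000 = -0.00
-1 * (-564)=564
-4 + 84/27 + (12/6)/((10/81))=15.31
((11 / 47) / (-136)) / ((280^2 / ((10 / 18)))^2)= -11 / 127295749324800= -0.00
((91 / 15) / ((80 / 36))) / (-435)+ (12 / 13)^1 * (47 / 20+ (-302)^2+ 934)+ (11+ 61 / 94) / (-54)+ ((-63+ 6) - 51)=3386542452833 / 39867750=84944.41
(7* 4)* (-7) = -196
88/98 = 44/49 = 0.90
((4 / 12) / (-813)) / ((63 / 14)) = -2 / 21951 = -0.00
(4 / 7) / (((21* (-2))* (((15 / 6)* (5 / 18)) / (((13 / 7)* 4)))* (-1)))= 1248 / 8575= 0.15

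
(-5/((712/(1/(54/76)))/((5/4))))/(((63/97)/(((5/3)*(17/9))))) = -3916375/65400048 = -0.06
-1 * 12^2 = -144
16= 16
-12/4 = -3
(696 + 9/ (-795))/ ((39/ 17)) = 1045143/ 3445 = 303.38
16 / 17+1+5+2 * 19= 764 / 17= 44.94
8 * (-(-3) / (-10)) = -12 / 5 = -2.40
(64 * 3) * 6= 1152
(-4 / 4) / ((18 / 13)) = -13 / 18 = -0.72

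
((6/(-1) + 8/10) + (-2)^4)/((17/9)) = 486/85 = 5.72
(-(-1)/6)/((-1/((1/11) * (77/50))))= -7/300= -0.02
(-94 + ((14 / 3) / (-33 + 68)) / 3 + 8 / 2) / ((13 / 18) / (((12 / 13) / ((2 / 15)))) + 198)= -145728 / 320929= -0.45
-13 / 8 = -1.62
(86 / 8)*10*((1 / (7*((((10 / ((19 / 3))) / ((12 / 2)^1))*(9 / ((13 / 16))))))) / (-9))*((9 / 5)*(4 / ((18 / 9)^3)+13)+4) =-3005743 / 181440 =-16.57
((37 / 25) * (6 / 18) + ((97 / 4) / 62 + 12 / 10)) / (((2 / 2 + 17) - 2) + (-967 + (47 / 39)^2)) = -19656897 / 8954424400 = -0.00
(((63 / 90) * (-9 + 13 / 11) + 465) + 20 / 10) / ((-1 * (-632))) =3173 / 4345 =0.73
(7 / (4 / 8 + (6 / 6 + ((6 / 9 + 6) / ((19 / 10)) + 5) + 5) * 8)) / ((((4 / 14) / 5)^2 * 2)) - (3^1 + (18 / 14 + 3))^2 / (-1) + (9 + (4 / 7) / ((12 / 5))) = 558812041 / 7813932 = 71.51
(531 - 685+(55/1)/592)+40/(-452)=-10301689/66896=-154.00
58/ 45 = 1.29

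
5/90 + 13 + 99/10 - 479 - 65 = -23447/45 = -521.04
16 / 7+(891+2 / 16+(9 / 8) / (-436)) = 21813453 / 24416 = 893.41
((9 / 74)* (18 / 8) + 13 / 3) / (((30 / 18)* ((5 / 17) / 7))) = 486829 / 7400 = 65.79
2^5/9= 32/9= 3.56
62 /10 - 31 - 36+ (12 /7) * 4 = -1888 /35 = -53.94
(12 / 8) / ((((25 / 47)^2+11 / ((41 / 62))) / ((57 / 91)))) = 5162433 / 92951222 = 0.06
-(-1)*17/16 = 17/16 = 1.06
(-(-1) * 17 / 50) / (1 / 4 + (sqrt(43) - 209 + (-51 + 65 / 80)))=-563448 / 428836025 - 2176 * sqrt(43) / 428836025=-0.00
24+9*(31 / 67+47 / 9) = 5036 / 67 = 75.16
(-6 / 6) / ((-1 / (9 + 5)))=14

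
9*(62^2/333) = 3844/37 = 103.89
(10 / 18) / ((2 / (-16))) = -40 / 9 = -4.44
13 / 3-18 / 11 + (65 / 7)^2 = 143786 / 1617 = 88.92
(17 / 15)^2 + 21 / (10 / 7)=7193 / 450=15.98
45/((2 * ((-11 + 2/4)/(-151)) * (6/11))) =8305/14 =593.21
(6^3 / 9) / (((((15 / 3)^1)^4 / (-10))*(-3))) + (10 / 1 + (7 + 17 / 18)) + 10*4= 130663 / 2250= 58.07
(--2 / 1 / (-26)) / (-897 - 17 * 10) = 1 / 13871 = 0.00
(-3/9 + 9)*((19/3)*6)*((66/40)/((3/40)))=21736/3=7245.33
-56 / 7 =-8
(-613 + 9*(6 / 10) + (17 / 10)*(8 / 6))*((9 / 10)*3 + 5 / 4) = -35866 / 15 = -2391.07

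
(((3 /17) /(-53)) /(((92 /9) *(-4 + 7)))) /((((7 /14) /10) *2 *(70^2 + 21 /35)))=-225 /1015551338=-0.00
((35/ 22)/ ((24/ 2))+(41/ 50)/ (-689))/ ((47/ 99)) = 1792389/ 6476600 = 0.28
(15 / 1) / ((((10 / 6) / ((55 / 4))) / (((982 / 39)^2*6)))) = 79556730 / 169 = 470749.88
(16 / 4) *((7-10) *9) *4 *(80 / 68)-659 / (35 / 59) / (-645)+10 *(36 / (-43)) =-197600023 / 383775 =-514.89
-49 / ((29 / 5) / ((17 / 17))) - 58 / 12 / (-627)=-920849 / 109098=-8.44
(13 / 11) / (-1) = -13 / 11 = -1.18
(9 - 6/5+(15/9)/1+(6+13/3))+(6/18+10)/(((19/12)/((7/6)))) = 7813/285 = 27.41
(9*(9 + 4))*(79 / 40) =9243 / 40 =231.08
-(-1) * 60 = 60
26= 26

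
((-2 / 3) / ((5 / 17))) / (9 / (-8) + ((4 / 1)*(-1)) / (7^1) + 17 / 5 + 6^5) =-1904 / 6533271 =-0.00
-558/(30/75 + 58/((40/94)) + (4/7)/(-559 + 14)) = -1419180/347671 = -4.08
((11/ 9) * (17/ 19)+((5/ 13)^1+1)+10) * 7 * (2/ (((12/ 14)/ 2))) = 2718422/ 6669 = 407.62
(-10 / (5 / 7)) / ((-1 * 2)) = 7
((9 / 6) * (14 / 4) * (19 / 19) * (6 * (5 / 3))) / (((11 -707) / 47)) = -1645 / 464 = -3.55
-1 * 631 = -631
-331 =-331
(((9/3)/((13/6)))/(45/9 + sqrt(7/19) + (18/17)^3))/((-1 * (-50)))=2837468759/627849862900 -24137569 * sqrt(133)/627849862900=0.00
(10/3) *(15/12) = 25/6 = 4.17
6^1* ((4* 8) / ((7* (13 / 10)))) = 1920 / 91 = 21.10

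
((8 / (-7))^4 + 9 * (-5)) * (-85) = 8835665 / 2401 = 3679.99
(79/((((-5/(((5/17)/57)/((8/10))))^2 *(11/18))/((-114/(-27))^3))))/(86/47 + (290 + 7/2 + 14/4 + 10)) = 352735/6727676373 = 0.00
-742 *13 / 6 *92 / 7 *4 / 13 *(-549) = 3569232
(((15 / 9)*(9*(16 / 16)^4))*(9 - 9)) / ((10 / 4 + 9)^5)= 0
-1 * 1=-1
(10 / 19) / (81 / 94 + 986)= 188 / 352507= 0.00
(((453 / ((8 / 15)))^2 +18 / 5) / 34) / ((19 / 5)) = 230861277 / 41344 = 5583.91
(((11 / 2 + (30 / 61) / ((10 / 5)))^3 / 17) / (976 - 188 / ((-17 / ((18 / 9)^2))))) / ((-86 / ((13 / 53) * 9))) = -40303235817 / 143549960631296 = -0.00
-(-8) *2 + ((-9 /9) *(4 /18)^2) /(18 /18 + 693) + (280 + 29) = 9134773 /28107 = 325.00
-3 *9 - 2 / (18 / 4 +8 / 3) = -1173 / 43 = -27.28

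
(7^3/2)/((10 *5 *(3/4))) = 343/75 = 4.57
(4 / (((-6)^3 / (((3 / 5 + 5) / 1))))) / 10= -7 / 675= -0.01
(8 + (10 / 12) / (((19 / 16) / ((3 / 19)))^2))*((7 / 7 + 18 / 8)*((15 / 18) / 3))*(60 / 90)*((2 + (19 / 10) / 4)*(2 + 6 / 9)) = 37340446 / 1172889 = 31.84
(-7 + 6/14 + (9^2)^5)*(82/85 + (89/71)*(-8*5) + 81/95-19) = -234742555709.68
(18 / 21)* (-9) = -54 / 7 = -7.71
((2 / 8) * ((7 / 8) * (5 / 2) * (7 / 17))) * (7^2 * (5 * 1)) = 60025 / 1088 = 55.17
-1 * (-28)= 28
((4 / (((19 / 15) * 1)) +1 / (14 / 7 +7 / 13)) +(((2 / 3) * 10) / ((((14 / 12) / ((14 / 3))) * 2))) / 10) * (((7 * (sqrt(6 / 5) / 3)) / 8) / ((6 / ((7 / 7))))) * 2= 7147 * sqrt(30) / 75240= 0.52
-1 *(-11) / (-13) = -11 / 13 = -0.85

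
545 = 545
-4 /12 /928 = -1 /2784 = -0.00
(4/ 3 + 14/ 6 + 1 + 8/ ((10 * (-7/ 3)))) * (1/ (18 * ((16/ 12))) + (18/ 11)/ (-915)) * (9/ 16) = 728897/ 7515200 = 0.10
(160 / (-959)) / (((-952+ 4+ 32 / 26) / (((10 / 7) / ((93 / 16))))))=83200 / 1920998793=0.00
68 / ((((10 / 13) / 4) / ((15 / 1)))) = 5304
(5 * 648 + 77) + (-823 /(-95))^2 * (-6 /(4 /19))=1119163 /950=1178.07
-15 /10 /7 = -3 /14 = -0.21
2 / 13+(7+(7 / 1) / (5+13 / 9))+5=13.24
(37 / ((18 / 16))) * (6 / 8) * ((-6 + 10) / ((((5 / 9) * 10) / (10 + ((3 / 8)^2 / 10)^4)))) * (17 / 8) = 3165860671580607 / 8388608000000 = 377.40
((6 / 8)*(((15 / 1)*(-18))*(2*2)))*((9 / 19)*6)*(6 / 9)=-29160 / 19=-1534.74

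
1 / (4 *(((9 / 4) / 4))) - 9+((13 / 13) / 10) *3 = -743 / 90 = -8.26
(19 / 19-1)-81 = -81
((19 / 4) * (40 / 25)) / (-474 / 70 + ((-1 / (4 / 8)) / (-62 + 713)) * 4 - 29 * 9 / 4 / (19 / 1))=-0.74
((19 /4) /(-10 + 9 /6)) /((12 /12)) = -19 /34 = -0.56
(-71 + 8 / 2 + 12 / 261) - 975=-90650 / 87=-1041.95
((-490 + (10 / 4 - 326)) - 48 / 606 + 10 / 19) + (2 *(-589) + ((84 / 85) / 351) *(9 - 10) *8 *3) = -25332965927 / 12722970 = -1991.12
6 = 6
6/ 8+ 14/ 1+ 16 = 123/ 4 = 30.75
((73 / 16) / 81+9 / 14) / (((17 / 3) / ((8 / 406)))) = 6343 / 2608956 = 0.00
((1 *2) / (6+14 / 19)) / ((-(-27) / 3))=19 / 576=0.03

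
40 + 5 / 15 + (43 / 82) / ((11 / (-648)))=12775 / 1353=9.44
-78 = -78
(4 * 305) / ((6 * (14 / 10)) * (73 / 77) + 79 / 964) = 64684400 / 426577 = 151.64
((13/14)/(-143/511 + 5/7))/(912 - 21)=949/395604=0.00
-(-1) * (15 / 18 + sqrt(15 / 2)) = 5 / 6 + sqrt(30) / 2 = 3.57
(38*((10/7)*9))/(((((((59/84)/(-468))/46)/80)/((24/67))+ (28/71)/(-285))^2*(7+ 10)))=428726526903851127605821440/28610485450589068913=14984944.16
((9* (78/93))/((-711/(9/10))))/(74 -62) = -39/48980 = -0.00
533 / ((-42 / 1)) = -533 / 42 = -12.69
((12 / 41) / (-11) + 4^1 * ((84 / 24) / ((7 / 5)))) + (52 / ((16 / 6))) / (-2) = 0.22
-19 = -19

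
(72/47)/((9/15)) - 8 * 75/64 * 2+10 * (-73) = -140285/188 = -746.20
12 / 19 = 0.63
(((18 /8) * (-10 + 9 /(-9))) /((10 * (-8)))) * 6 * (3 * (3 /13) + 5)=10989 /1040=10.57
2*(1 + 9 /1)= 20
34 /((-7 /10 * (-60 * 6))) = 17 /126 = 0.13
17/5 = 3.40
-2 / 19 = -0.11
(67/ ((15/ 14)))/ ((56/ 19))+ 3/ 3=1333/ 60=22.22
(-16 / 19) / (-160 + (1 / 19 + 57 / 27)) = 0.01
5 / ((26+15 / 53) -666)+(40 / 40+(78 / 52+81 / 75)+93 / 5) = 22.17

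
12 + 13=25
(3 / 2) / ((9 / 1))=1 / 6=0.17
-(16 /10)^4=-4096 /625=-6.55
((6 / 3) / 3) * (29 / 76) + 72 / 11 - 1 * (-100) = 133927 / 1254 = 106.80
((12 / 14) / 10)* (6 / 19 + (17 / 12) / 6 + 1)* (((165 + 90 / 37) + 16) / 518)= 0.05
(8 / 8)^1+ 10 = 11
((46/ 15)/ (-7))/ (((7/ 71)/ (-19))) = 62054/ 735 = 84.43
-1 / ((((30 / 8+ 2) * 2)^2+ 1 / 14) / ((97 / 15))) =-0.05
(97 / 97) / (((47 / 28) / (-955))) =-26740 / 47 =-568.94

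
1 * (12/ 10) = 6/ 5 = 1.20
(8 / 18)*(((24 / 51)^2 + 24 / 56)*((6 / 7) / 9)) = 0.03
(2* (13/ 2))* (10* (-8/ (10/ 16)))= -1664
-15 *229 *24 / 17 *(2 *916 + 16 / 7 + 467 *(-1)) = -46413720 / 7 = -6630531.43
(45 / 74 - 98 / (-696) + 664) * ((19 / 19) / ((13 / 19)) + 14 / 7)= 128389605 / 55796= 2301.05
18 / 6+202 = 205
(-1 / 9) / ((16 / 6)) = -1 / 24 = -0.04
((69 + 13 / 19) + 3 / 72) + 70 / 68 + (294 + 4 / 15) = 14148251 / 38760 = 365.02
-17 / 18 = -0.94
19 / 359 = 0.05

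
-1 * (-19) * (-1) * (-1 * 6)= 114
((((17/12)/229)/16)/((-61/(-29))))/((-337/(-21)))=3451/301283392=0.00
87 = 87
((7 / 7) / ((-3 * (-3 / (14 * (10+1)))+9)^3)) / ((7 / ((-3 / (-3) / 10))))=260876 / 13573524375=0.00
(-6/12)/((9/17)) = -17/18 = -0.94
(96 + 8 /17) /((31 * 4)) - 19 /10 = -5913 /5270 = -1.12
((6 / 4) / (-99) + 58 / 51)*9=3777 / 374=10.10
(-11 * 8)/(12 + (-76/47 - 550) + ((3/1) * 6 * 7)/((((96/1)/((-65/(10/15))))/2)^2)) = 2117632/475119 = 4.46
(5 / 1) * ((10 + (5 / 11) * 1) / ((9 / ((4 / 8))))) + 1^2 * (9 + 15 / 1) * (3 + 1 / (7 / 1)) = 78.33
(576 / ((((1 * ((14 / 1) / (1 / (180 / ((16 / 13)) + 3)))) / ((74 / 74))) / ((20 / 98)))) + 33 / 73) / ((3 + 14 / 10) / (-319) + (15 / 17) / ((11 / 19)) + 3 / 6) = 45784599410 / 181068551979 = 0.25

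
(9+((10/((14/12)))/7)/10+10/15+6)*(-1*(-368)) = 854128/147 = 5810.39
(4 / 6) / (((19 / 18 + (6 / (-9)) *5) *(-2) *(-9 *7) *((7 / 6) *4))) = -1 / 2009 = -0.00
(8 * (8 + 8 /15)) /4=256 /15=17.07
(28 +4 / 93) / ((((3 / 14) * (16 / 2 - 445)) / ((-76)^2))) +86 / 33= -121912174 / 70587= -1727.12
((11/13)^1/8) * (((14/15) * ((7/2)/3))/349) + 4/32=25588/204165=0.13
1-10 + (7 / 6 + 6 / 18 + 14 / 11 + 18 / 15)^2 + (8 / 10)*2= 101429 / 12100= 8.38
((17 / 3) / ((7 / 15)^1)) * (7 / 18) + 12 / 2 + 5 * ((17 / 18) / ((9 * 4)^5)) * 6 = 1944995413 / 181398528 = 10.72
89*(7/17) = 623/17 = 36.65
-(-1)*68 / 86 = 34 / 43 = 0.79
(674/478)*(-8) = -2696/239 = -11.28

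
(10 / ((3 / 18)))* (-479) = -28740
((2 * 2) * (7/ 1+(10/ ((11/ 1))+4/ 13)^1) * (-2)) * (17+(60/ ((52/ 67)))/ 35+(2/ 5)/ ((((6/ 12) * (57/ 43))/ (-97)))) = 1917720320/ 741741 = 2585.43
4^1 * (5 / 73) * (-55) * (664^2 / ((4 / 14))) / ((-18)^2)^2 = -221.51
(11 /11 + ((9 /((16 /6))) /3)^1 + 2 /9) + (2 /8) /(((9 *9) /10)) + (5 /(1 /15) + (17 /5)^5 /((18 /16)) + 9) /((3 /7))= 2310003433 /2025000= 1140.74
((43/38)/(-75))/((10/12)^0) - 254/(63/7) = -241429/8550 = -28.24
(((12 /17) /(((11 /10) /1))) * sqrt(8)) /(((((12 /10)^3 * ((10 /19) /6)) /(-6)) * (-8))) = 8.98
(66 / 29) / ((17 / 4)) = 0.54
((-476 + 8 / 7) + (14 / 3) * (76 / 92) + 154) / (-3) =153112 / 1449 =105.67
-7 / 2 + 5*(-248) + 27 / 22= -13665 / 11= -1242.27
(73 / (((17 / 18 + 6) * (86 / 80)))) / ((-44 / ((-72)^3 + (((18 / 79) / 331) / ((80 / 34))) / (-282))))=12055238120665827 / 145329604750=82951.01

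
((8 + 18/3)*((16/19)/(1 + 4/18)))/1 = 9.65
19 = 19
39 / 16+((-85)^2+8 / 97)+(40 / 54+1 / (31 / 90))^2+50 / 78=102355431002467 / 14134680144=7241.44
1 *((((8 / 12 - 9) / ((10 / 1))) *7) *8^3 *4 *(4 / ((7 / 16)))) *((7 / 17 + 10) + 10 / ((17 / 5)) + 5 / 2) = -88309760 / 51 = -1731563.92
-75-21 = -96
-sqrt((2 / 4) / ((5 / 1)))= -0.32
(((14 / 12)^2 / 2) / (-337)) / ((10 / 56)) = -343 / 30330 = -0.01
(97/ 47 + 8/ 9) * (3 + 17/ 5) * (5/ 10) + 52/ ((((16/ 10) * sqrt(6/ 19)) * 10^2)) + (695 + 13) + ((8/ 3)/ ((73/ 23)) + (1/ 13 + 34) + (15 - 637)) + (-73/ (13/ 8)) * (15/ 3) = -93.67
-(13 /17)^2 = -169 /289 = -0.58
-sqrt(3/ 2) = -sqrt(6)/ 2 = -1.22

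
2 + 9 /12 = 11 /4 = 2.75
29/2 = 14.50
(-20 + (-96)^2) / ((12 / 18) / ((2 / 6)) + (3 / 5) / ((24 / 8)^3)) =413820 / 91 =4547.47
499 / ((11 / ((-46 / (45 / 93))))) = -711574 / 165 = -4312.57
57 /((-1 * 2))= -57 /2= -28.50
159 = 159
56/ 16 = 7/ 2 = 3.50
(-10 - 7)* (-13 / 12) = 221 / 12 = 18.42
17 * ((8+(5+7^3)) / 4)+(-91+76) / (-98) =148289 / 98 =1513.15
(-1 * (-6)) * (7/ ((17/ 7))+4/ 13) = 4230/ 221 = 19.14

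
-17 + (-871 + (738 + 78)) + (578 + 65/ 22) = 508.95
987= 987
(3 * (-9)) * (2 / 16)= -27 / 8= -3.38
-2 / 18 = -0.11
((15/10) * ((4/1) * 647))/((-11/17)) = -65994/11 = -5999.45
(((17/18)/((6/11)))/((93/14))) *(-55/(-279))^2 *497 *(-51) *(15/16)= -167278582625/694964448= -240.70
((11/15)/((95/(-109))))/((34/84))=-16786/8075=-2.08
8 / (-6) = -1.33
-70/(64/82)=-1435/16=-89.69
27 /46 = 0.59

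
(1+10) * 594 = 6534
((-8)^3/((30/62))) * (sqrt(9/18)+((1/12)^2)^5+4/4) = -383887658195/362797056 - 7936 * sqrt(2)/15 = -1806.35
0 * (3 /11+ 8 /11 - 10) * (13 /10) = 0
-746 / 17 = -43.88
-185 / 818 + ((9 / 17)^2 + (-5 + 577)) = 135234737 / 236402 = 572.05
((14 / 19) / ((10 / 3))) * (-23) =-483 / 95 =-5.08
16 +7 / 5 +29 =232 / 5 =46.40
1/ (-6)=-1/ 6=-0.17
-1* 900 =-900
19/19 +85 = 86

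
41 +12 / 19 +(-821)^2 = 12807570 / 19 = 674082.63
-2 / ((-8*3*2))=1 / 24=0.04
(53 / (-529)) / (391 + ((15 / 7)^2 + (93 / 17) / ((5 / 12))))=-220745 / 900529396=-0.00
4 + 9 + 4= 17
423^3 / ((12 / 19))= 479350791 / 4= 119837697.75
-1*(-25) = 25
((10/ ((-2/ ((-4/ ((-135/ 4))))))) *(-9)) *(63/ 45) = 112/ 15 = 7.47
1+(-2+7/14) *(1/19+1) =-11/19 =-0.58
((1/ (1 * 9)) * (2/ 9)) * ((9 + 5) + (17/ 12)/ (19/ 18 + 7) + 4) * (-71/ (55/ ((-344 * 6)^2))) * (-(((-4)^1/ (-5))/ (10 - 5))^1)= 236192975872/ 598125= 394888.99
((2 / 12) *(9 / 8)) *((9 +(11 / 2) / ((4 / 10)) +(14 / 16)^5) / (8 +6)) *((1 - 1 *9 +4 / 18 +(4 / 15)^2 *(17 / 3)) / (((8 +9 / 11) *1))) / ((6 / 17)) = -16895115457 / 22885171200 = -0.74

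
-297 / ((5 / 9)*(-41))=2673 / 205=13.04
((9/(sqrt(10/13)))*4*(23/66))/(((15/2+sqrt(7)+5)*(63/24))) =-736*sqrt(910)/229845+1840*sqrt(130)/45969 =0.36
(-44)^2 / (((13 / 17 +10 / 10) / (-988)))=-16258528 / 15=-1083901.87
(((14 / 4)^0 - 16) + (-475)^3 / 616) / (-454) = 107181115 / 279664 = 383.25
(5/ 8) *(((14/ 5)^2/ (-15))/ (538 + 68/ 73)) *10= -3577/ 590130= -0.01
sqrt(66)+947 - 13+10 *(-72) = sqrt(66)+214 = 222.12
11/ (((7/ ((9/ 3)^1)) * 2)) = 33/ 14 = 2.36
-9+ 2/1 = -7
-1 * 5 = -5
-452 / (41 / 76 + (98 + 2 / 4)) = -34352 / 7527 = -4.56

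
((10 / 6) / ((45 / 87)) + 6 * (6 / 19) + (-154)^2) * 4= 16225244 / 171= 94884.47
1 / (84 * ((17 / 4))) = 1 / 357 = 0.00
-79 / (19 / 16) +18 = -48.53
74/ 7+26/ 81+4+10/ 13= 115442/ 7371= 15.66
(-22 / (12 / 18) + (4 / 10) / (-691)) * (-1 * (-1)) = -114017 / 3455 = -33.00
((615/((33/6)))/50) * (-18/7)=-2214/385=-5.75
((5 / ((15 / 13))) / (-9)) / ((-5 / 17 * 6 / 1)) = 0.27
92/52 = 23/13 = 1.77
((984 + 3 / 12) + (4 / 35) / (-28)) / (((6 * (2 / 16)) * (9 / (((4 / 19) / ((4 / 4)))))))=3858244 / 125685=30.70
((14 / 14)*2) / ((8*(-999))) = -1 / 3996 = -0.00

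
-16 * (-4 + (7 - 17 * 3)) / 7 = 768 / 7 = 109.71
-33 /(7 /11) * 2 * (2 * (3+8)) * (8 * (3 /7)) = -383328 /49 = -7823.02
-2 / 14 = -1 / 7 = -0.14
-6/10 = -3/5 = -0.60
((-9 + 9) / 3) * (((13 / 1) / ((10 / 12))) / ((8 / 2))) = 0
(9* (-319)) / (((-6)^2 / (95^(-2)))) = -319 / 36100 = -0.01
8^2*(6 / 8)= 48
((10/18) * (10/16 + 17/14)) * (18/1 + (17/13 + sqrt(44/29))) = 515 * sqrt(319)/7308 + 129265/6552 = 20.99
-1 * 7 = -7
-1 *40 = -40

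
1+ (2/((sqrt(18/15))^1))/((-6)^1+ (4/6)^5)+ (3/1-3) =1-81*sqrt(30)/1426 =0.69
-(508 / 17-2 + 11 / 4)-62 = -6299 / 68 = -92.63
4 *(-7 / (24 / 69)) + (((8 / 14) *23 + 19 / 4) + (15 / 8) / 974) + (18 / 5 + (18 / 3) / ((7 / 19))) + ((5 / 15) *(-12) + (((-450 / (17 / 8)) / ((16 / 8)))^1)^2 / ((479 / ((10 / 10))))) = -880184052833 / 37752902320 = -23.31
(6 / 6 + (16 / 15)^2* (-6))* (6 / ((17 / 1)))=-874 / 425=-2.06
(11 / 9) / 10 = 11 / 90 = 0.12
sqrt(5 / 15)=sqrt(3) / 3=0.58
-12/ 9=-4/ 3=-1.33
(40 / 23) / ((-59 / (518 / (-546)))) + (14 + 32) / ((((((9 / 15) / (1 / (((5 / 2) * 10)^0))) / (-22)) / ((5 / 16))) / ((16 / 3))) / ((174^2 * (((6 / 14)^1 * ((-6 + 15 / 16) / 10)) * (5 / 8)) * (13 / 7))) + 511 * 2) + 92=1819180729893084589 / 19758031398981057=92.07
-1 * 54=-54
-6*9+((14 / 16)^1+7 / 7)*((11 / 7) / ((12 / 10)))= -5773 / 112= -51.54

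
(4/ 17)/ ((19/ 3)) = 0.04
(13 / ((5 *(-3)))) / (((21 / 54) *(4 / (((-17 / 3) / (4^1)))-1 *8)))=663 / 3220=0.21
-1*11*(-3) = 33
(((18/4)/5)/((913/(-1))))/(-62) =9/566060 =0.00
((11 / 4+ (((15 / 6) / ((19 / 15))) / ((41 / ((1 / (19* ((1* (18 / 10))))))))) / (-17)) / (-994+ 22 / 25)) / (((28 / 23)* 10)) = -954857765 / 4198082700672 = -0.00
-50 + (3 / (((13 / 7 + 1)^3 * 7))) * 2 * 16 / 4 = -49853 / 1000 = -49.85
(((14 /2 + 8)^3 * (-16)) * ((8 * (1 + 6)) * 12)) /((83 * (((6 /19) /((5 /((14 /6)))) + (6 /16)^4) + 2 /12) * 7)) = -6051594240000 /32343191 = -187105.66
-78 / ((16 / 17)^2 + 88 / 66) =-2601 / 74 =-35.15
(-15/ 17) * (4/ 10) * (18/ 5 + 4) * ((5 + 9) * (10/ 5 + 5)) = -22344/ 85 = -262.87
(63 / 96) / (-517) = -21 / 16544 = -0.00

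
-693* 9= -6237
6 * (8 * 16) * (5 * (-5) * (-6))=115200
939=939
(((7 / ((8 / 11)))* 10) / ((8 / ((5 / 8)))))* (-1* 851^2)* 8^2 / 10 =-34852173.12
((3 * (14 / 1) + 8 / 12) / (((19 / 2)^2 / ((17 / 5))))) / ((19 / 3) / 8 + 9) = 69632 / 424175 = 0.16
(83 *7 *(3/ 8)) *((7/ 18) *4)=338.92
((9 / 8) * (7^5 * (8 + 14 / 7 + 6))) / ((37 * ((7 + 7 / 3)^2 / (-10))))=-138915 / 148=-938.61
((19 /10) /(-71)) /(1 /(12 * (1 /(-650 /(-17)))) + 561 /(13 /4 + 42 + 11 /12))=-268413 /153841735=-0.00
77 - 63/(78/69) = 553/26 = 21.27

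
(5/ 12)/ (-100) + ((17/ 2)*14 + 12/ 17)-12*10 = -1217/ 4080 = -0.30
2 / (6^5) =1 / 3888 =0.00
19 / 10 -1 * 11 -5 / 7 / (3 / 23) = -3061 / 210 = -14.58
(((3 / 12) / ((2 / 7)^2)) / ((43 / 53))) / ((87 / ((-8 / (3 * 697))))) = -0.00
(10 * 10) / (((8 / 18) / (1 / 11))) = 225 / 11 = 20.45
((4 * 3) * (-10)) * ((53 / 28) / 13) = -1590 / 91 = -17.47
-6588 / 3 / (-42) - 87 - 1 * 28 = -439 / 7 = -62.71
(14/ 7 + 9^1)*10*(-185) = -20350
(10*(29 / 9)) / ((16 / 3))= 145 / 24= 6.04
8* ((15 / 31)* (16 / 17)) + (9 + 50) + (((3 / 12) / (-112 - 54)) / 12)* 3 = 87682001 / 1399712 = 62.64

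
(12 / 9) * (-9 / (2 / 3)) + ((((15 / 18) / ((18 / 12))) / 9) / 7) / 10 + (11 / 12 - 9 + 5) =-47815 / 2268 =-21.08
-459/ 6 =-153/ 2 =-76.50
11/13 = 0.85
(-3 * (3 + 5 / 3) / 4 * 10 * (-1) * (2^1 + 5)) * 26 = 6370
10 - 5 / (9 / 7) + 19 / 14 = 941 / 126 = 7.47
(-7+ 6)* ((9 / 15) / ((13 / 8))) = -24 / 65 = -0.37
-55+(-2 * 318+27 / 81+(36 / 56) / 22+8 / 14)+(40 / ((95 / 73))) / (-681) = -916746415 / 1328404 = -690.11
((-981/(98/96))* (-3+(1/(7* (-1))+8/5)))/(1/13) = 33055776/1715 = 19274.50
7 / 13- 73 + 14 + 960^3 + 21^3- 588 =11501679989 / 13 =884744614.54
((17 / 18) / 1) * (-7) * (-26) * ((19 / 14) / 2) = 4199 / 36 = 116.64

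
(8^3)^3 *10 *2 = 2684354560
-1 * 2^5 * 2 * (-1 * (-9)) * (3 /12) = -144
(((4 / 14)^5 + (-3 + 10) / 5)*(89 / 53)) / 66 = 10485001 / 293954430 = 0.04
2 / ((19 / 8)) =16 / 19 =0.84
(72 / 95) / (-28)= -18 / 665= -0.03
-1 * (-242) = 242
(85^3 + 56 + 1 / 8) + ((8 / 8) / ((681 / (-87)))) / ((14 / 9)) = 7807469417 / 12712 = 614181.04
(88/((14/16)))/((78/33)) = 3872/91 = 42.55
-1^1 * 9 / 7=-9 / 7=-1.29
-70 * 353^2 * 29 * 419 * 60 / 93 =-2119773542600 / 31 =-68379791696.77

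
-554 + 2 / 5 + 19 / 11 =-30353 / 55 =-551.87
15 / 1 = 15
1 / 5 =0.20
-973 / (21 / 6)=-278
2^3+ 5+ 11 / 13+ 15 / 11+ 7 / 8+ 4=22977 / 1144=20.08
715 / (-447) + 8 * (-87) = -311827 / 447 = -697.60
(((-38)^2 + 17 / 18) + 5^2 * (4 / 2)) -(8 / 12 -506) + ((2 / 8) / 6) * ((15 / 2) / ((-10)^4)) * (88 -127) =576079649 / 288000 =2000.28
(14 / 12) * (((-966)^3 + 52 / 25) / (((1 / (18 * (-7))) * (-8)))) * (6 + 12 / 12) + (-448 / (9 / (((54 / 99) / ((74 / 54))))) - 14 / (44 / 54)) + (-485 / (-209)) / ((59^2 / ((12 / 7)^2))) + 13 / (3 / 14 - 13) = -1368761922100359272711609 / 11805140189150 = -115946265793.47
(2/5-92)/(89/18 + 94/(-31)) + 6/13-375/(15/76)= -135064822/69355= -1947.44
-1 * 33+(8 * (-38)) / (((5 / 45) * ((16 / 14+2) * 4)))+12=-2625 / 11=-238.64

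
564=564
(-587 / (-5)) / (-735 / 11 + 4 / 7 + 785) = 45199 / 276720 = 0.16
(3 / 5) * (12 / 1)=36 / 5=7.20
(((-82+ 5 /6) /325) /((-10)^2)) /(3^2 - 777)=487 /149760000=0.00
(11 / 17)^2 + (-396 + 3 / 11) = -1256686 / 3179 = -395.31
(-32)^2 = 1024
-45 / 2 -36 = -117 / 2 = -58.50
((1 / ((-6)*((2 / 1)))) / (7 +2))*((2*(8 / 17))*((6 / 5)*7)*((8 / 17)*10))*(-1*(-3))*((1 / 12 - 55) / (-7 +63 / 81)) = -2636 / 289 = -9.12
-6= -6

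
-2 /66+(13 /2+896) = 59563 /66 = 902.47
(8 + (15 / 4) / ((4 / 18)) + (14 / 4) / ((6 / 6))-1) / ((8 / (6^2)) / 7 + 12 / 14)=1971 / 64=30.80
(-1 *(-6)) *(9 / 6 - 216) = -1287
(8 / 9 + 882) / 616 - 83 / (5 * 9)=-0.41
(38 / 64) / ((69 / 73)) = 1387 / 2208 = 0.63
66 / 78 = 11 / 13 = 0.85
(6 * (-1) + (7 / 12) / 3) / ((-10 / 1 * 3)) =209 / 1080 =0.19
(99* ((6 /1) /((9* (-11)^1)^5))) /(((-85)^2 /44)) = -8 /21031230825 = -0.00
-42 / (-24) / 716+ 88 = 88.00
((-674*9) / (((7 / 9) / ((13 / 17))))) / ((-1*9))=662.67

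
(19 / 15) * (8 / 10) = 76 / 75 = 1.01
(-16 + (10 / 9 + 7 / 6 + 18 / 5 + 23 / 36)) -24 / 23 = -14527 / 1380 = -10.53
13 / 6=2.17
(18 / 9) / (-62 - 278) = -1 / 170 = -0.01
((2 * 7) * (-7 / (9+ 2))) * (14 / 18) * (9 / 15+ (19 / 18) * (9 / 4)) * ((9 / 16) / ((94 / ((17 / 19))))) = -693889 / 6286720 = -0.11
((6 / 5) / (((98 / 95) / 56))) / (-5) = -456 / 35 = -13.03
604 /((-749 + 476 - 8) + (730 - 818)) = -604 /369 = -1.64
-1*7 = -7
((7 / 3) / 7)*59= 59 / 3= 19.67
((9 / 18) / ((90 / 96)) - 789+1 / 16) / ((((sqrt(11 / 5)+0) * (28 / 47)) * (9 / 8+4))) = -1270457 * sqrt(55) / 54120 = -174.09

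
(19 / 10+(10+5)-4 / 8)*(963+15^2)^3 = 137487487104 / 5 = 27497497420.80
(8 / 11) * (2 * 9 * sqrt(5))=144 * sqrt(5) / 11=29.27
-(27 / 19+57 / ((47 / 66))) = -72747 / 893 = -81.46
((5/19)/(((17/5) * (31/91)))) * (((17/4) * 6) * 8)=27300/589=46.35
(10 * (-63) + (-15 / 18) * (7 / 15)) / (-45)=11347 / 810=14.01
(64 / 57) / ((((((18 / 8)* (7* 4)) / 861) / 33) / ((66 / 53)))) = 635008 / 1007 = 630.59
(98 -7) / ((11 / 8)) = 728 / 11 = 66.18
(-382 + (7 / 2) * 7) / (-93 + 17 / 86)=30745 / 7981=3.85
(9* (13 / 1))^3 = 1601613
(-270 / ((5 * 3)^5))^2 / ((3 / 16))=64 / 94921875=0.00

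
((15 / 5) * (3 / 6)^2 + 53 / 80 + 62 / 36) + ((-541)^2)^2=85662167764.13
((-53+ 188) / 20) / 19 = 27 / 76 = 0.36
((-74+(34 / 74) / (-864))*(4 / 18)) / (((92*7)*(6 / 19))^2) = -0.00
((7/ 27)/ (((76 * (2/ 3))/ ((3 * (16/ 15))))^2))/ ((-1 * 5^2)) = -28/ 676875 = -0.00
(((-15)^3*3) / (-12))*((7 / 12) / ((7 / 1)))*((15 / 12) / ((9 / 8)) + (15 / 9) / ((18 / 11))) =14375 / 96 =149.74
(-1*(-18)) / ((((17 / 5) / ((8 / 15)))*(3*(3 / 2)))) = 32 / 51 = 0.63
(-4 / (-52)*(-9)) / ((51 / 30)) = -90 / 221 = -0.41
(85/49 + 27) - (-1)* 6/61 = 86182/2989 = 28.83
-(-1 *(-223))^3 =-11089567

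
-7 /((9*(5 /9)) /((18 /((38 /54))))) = -3402 /95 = -35.81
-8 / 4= -2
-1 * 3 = -3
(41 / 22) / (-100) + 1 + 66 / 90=11317 / 6600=1.71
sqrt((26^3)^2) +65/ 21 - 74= 367607/ 21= 17505.10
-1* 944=-944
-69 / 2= -34.50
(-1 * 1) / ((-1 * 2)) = 0.50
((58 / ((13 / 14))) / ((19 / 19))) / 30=406 / 195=2.08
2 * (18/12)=3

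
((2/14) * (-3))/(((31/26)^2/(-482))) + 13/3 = 3019939/20181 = 149.64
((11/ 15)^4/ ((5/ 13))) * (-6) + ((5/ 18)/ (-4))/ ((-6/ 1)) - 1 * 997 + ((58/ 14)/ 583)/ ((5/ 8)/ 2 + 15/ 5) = -292432923630083/ 291995550000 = -1001.50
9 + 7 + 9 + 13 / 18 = 463 / 18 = 25.72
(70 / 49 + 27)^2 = 39601 / 49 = 808.18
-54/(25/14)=-756/25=-30.24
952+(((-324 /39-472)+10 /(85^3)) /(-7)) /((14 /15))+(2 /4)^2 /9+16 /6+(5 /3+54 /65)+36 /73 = 42405784583017 /41122694340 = 1031.20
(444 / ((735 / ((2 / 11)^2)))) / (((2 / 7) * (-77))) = -296 / 326095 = -0.00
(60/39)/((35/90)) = 360/91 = 3.96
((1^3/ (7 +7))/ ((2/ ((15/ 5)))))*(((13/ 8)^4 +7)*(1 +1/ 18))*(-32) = -50.57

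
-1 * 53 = -53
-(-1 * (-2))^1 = -2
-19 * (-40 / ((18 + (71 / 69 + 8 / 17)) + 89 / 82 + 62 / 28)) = 33.33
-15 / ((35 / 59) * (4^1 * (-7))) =177 / 196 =0.90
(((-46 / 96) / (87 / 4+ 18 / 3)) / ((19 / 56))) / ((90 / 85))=-2737 / 56943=-0.05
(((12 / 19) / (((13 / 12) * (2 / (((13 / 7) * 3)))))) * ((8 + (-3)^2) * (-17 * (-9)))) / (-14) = -280908 / 931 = -301.73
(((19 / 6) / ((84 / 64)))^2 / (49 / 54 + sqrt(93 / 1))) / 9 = -46208 / 7257249 + 92416 * sqrt(93) / 13170563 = 0.06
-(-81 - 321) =402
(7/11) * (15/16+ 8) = 91/16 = 5.69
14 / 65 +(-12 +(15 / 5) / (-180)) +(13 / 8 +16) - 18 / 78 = 1745 / 312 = 5.59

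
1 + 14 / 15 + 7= 134 / 15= 8.93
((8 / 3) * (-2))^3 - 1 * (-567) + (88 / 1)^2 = 220301 / 27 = 8159.30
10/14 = 5/7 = 0.71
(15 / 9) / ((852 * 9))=5 / 23004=0.00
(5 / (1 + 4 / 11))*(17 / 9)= 6.93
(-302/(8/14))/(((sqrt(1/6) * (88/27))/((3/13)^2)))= -256851 * sqrt(6)/29744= -21.15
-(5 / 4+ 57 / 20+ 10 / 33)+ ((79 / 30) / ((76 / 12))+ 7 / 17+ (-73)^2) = 5325.42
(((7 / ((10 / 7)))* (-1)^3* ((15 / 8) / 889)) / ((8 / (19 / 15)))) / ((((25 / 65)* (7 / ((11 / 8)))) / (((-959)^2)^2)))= -2298074306164637 / 3251200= -706838799.88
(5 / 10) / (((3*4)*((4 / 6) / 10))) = 5 / 8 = 0.62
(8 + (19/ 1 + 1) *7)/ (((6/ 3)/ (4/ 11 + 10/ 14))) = 6142/ 77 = 79.77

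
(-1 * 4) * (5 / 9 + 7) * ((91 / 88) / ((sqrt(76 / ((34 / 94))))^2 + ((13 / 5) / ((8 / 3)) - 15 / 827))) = -248563120 / 1678755177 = -0.15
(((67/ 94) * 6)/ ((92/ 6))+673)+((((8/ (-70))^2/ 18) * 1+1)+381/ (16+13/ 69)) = 18579232068757/ 26624867850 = 697.81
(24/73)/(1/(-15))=-360/73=-4.93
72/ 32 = 9/ 4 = 2.25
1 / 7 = 0.14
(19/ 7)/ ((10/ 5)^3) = 19/ 56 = 0.34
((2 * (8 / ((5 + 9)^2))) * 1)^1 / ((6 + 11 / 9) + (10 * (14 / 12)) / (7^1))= 9 / 980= 0.01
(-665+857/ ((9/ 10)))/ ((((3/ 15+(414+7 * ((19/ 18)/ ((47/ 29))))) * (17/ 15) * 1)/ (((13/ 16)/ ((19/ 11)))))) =1303033875/ 4577170984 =0.28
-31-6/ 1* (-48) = 257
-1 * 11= -11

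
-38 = -38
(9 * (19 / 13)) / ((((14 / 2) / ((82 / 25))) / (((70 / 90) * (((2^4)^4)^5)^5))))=4023145310059403582683922069980692500205681625227930232990167277490328995102238581232987460410454741377137141933540594679808 / 325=12378908646336626408258220000000000000000000000000000000000000000000000000000000000000000000000000000000000000000000000000.00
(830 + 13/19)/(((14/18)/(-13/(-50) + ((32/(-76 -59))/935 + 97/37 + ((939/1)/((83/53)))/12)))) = 61586559222193/1091126300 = 56443.11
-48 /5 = -9.60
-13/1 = -13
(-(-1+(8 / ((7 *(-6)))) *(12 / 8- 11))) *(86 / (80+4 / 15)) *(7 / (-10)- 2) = 459 / 196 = 2.34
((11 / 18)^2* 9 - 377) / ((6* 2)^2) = -13451 / 5184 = -2.59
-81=-81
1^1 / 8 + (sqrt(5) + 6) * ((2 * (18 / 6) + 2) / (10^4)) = sqrt(5) / 1250 + 649 / 5000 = 0.13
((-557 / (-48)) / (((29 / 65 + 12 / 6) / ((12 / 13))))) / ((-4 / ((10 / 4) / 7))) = -13925 / 35616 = -0.39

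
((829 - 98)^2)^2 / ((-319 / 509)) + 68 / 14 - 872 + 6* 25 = -1017385001459103 / 2233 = -455613525060.06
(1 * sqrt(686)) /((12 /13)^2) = 1183 * sqrt(14) /144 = 30.74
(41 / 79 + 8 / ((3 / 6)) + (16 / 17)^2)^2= 157902122161 / 521254561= 302.93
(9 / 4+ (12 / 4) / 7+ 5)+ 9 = 467 / 28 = 16.68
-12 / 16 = -3 / 4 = -0.75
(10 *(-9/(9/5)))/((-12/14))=175/3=58.33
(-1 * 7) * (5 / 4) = -35 / 4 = -8.75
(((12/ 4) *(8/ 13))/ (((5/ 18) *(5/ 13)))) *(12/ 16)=324/ 25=12.96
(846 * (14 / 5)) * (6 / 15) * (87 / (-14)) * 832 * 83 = -10165319424 / 25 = -406612776.96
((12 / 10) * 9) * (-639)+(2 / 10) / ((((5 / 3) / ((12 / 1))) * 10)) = -862632 / 125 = -6901.06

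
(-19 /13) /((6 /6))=-19 /13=-1.46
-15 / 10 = -3 / 2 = -1.50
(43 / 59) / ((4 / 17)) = 731 / 236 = 3.10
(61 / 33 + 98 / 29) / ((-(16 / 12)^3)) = -45027 / 20416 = -2.21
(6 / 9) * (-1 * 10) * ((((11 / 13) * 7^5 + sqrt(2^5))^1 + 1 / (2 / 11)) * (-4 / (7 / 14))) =640 * sqrt(2) / 3 + 9863920 / 13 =759064.78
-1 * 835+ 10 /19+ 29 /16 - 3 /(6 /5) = -253889 /304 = -835.16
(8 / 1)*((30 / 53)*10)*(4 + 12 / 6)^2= 86400 / 53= 1630.19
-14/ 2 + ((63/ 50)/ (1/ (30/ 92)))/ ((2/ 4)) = -1421/ 230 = -6.18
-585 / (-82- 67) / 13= 45 / 149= 0.30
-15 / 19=-0.79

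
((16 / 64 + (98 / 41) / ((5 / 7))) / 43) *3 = 8847 / 35260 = 0.25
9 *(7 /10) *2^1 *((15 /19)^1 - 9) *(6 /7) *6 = -50544 /95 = -532.04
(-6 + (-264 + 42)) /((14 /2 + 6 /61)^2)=-848388 /187489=-4.53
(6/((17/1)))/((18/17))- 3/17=8/51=0.16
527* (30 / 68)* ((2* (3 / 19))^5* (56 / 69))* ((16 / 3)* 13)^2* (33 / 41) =5353577349120 / 2334961357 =2292.79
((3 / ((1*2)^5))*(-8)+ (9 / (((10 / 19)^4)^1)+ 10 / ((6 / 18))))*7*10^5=102577230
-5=-5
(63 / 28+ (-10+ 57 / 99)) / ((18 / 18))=-947 / 132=-7.17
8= 8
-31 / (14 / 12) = -26.57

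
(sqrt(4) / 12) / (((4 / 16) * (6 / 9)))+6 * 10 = 61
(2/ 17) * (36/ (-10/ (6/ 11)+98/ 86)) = -0.25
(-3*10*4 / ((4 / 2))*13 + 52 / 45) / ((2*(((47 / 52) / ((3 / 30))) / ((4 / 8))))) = -227812 / 10575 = -21.54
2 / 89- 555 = -49393 / 89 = -554.98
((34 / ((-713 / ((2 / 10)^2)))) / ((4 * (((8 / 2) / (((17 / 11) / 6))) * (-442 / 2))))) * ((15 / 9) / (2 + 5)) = 17 / 513873360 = 0.00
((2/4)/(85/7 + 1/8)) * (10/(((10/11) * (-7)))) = -44/687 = -0.06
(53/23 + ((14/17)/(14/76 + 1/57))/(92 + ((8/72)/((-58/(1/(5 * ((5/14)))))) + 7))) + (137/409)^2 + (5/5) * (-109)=-1125372065536393/10562686411532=-106.54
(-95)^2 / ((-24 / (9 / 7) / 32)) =-108300 / 7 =-15471.43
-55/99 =-5/9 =-0.56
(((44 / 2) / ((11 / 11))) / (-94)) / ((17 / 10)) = -110 / 799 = -0.14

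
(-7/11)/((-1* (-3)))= -7/33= -0.21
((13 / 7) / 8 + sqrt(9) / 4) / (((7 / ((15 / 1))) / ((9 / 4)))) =7425 / 1568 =4.74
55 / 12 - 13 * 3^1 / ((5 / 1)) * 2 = -661 / 60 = -11.02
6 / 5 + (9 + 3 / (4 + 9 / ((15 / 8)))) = 2319 / 220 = 10.54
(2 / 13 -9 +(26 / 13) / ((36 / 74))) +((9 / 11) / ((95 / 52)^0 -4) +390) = 495485 / 1287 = 384.99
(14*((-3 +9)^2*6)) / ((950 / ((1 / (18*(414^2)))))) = 7 / 6784425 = 0.00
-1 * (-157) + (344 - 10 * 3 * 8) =261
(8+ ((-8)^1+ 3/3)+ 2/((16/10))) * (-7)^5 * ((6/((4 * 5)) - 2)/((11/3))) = 7714413/440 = 17532.76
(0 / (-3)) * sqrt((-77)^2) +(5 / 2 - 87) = -169 / 2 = -84.50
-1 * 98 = -98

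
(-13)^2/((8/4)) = 169/2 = 84.50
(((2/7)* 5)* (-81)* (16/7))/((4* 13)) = -3240/637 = -5.09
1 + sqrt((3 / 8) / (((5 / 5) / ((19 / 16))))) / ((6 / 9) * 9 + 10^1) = sqrt(114) / 256 + 1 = 1.04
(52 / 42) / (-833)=-26 / 17493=-0.00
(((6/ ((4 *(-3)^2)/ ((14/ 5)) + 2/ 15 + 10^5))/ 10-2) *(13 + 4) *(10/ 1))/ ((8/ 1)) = -1785226525/ 42005456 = -42.50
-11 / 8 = -1.38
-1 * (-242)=242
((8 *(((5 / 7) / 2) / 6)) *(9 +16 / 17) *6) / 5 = 676 / 119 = 5.68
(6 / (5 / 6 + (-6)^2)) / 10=18 / 1105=0.02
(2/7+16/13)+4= 502/91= 5.52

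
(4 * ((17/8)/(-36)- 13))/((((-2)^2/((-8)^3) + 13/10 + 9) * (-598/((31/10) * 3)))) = 466364/5908539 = 0.08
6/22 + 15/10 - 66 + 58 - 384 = -8585/22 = -390.23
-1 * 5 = -5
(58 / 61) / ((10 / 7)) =203 / 305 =0.67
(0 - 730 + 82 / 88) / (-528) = 10693 / 7744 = 1.38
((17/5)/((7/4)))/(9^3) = 68/25515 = 0.00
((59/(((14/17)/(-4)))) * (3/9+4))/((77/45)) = -391170/539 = -725.73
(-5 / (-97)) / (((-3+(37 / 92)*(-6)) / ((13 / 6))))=-1495 / 72459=-0.02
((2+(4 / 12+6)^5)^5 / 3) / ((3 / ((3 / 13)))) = 93167875188011344378602738615625 / 33044255768277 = 2819487775465470010.06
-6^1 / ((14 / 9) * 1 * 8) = -27 / 56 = -0.48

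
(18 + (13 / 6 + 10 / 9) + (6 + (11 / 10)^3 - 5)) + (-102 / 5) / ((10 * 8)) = 26273 / 1125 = 23.35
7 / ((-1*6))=-7 / 6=-1.17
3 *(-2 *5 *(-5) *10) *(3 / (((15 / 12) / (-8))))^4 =1019215872 / 5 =203843174.40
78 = 78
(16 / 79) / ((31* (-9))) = -16 / 22041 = -0.00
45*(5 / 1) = 225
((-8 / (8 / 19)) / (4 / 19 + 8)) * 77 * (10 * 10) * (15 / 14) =-496375 / 26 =-19091.35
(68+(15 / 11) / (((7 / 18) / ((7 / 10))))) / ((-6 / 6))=-775 / 11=-70.45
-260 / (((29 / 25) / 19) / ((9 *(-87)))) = 3334500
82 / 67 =1.22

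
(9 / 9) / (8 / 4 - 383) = -1 / 381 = -0.00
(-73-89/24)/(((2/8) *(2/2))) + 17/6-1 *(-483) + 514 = 693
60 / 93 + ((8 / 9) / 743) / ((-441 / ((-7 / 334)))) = 1407078664 / 2180971737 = 0.65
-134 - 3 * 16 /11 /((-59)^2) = -5131042 /38291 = -134.00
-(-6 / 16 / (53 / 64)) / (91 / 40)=960 / 4823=0.20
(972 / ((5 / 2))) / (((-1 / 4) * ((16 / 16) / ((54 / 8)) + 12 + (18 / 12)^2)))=-839808 / 7775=-108.01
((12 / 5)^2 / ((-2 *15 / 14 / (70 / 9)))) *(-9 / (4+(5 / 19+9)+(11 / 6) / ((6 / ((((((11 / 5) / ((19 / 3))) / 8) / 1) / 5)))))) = 8580096 / 604921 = 14.18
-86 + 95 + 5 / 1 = 14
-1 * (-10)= 10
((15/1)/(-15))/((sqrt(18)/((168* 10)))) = -280* sqrt(2) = -395.98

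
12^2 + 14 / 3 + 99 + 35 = 848 / 3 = 282.67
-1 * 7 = -7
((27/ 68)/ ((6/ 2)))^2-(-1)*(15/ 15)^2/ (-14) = -0.05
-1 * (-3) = 3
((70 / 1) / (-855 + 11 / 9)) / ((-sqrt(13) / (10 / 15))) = 105* sqrt(13) / 24973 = 0.02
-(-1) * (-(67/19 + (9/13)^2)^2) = -165431044/10310521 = -16.04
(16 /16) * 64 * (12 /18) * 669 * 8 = 228352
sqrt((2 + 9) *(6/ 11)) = sqrt(6) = 2.45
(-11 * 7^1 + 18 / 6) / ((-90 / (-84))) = -1036 / 15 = -69.07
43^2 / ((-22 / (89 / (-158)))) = 164561 / 3476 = 47.34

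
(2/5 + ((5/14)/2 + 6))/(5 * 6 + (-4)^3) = -921/4760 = -0.19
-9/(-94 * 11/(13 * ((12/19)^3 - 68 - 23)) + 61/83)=-6044524551/1082248811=-5.59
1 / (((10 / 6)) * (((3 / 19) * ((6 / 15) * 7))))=19 / 14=1.36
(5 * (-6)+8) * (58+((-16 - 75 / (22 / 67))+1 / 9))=36887 / 9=4098.56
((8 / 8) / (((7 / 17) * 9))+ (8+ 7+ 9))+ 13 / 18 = 3149 / 126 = 24.99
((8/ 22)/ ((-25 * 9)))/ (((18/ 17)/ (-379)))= 12886/ 22275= 0.58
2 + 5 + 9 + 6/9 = 50/3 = 16.67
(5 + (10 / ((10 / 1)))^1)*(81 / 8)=243 / 4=60.75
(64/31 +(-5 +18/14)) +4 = 510/217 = 2.35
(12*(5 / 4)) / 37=0.41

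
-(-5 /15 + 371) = -1112 /3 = -370.67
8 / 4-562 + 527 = -33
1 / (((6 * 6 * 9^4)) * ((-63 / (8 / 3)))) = -2 / 11160261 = -0.00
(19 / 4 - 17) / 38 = -49 / 152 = -0.32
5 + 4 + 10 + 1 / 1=20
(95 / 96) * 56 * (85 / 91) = 8075 / 156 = 51.76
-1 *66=-66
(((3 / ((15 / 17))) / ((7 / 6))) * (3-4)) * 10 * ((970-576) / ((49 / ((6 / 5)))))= -482256 / 1715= -281.20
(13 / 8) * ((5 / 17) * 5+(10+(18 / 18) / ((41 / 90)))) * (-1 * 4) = -123825 / 1394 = -88.83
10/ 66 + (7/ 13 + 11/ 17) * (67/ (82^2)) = 4004651/ 24519066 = 0.16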